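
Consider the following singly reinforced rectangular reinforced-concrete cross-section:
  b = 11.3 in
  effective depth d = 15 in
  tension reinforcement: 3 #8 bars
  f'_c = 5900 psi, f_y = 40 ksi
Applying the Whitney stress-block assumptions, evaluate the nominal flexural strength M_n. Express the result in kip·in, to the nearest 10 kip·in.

M_n ≈ 1340 kip·in

A_s = 3 × 0.79 = 2.37 in².
T = A_s f_y = 2.37 × 40 = 94.8 kips.
a = T/(0.85 f'_c b) = 94.8/(0.85 × 5.9 × 11.3) = 1.673 in.
M_n = T(d − a/2) = 94.8 × (15 − 0.8365) = 1342.7 kip·in.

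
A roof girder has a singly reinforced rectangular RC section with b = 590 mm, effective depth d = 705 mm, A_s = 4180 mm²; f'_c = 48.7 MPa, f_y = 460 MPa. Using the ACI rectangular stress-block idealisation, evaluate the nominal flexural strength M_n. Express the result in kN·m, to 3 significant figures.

M_n ≈ 1280 kN·m

T = A_s f_y = 4180 × 460 = 1922800 N = 1922.8 kN.
From C = T: a = T/(0.85 f'_c b) = 1922800/(0.85 × 48.7 × 590) = 78.73 mm.
M_n = T(d − a/2) = 1922.8 kN × (705 − 39.365) mm = 1279.88 kN·m.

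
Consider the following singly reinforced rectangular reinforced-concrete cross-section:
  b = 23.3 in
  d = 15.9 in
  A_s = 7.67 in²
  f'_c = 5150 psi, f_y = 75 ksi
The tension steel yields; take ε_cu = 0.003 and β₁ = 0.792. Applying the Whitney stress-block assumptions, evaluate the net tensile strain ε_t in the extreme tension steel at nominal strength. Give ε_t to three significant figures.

ε_t ≈ 0.00370

a = A_s f_y/(0.85 f'_c b) = 5.640 in.
β₁ = 0.792, so c = a/β₁ = 5.640/0.792 = 7.121 in.
From the linear strain diagram with ε_cu = 0.003: ε_t = 0.003 (d − c)/c = 0.003 × (15.9 − 7.121)/7.121 = 0.00370.
ε_t < 0.004 — the section is over-reinforced for flexure under ACI limits.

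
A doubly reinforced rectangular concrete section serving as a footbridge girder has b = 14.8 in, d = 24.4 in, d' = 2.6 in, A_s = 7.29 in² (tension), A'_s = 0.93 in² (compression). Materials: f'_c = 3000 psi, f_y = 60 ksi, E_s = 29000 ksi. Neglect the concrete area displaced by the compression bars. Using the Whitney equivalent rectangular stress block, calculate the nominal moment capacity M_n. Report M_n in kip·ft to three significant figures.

Assume both steels yield.
a = (A_s − A'_s) f_y/(0.85 f'_c b) = (7.29 − 0.93) × 60/(0.85 × 3 × 14.8) = 10.111 in.
c = a/β₁ = 10.111/0.85 = 11.895 in; ε'_s = 0.003(c − d')/c = 0.0023 ≥ ε_y = 0.0021, so the compression steel yields.
M_n = (A_s − A'_s) f_y (d − a/2) + A'_s f_y (d − d') = 381.6 × (24.4 − 5.0555) + 55.8 × (24.4 − 2.6) = 7381.9 + 1216.4 = 8598.3 kip·in = 8598.3/12 = 716.53 kip·ft.

M_n ≈ 717 kip·ft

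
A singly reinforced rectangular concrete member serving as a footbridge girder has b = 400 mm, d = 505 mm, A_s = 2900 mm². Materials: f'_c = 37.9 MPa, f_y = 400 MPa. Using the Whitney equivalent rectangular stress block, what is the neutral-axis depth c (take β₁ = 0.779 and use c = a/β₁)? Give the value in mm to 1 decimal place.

c ≈ 115.6 mm

T = A_s f_y = 2900 × 400 = 1160000 N = 1160 kN.
Setting C = 0.85 f'_c a b equal to T: a = 1160000/(0.85 × 37.9 × 400) = 90.020 mm.
With β₁ = 0.779, c = a/β₁ = 90.020/0.779 = 115.6 mm.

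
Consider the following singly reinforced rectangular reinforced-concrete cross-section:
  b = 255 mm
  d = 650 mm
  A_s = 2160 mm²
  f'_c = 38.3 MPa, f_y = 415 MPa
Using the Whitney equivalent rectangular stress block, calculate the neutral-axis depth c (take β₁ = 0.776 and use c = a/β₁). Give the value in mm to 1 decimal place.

T = A_s f_y = 2160 × 415 = 896400 N = 896.4 kN.
Setting C = 0.85 f'_c a b equal to T: a = 896400/(0.85 × 38.3 × 255) = 107.980 mm.
With β₁ = 0.776, c = a/β₁ = 107.980/0.776 = 139.1 mm.

c ≈ 139.1 mm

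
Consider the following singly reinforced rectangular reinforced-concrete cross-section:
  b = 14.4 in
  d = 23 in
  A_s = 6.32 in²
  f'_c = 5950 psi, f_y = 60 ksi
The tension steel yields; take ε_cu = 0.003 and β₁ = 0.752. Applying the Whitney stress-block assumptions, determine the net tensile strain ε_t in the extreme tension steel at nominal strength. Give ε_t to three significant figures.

a = A_s f_y/(0.85 f'_c b) = 5.207 in.
β₁ = 0.752, so c = a/β₁ = 5.207/0.752 = 6.924 in.
From the linear strain diagram with ε_cu = 0.003: ε_t = 0.003 (d − c)/c = 0.003 × (23 − 6.924)/6.924 = 0.00697.
Since ε_t ≥ 0.005, the section is tension-controlled.

ε_t ≈ 0.00697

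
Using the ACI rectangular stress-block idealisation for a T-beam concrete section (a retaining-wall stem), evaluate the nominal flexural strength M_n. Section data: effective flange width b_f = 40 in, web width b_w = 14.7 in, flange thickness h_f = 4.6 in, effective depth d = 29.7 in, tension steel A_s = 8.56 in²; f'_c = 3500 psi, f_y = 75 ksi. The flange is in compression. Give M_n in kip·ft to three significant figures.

Tension: T = A_s f_y = 8.56 × 75 = 642 kips.
Try a within the flange: a = T/(0.85 f'_c b_f) = 642/(0.85 × 3.5 × 40) = 5.395 in.
a = 5.395 > h_f = 4.6 in: the block extends into the web. Split into flange-overhang and web parts.
C_f = 0.85 f'_c (b_f − b_w) h_f = 0.85 × 3.5 × (40 − 14.7) × 4.6 = 346.2 kips.
Remaining web compression depth: a_w = (T − C_f)/(0.85 f'_c b_w) = (642 − 346.2)/(0.85 × 3.5 × 14.7) = 6.764 in.
M_n = C_f(d − h_f/2) + (T − C_f)(d − a_w/2) = 346.2 × (29.7 − 2.3) + 295.8 × (29.7 − 3.382) = 9485.9 + 7784.9 = 17270.8 kip·in.
M_n = 17270.8/12 = 1439.23 kip·ft.

M_n ≈ 1440 kip·ft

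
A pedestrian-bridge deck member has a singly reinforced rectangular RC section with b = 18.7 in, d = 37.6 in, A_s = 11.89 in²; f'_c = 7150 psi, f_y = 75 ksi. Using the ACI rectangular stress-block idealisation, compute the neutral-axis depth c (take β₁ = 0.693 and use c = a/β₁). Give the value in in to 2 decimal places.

T = A_s f_y = 11.89 × 75 = 891.75 kips.
a = T/(0.85 f'_c b) = 891.75/(0.85 × 7.15 × 18.7) = 7.8465 in.
With β₁ = 0.693, c = a/β₁ = 7.8465/0.693 = 11.32 in.

c ≈ 11.32 in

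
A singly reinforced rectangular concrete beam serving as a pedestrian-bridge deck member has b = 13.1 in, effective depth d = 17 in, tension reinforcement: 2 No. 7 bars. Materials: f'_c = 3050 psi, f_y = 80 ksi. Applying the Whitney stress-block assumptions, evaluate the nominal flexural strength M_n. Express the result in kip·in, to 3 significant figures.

M_n ≈ 1500 kip·in

A_s = 2 × 0.6 = 1.2 in².
T = A_s f_y = 1.2 × 80 = 96 kips.
a = T/(0.85 f'_c b) = 96/(0.85 × 3.05 × 13.1) = 2.827 in.
M_n = T(d − a/2) = 96 × (17 − 1.4135) = 1496.3 kip·in.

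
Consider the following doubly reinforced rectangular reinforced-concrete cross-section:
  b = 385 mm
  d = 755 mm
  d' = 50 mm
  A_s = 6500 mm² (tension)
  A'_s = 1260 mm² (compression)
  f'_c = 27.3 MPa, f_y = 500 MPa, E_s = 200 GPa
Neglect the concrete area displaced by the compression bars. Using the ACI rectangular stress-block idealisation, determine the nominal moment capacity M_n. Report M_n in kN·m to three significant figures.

M_n ≈ 2040 kN·m

Assume both tension and compression steel yield.
Net tension couple steel: A_s − A'_s = 5240 mm².
a = (A_s − A'_s) f_y / (0.85 f'_c b) = 2620000/(0.85 × 27.3 × 385) = 293.26 mm.
c = a/β₁ = 293.26/0.85 = 345.01 mm; ε'_s = 0.003(c − d')/c = 0.0026 ≥ f_y/E_s = 0.0025, so compression steel does yield.
M_n = (A_s − A'_s) f_y (d − a/2) + A'_s f_y (d − d') = [2620000 × (755 − 146.63) + 630000 × (755 − 50)] × 10⁻⁶ = 1593.93 + 444.15 = 2038.08 kN·m.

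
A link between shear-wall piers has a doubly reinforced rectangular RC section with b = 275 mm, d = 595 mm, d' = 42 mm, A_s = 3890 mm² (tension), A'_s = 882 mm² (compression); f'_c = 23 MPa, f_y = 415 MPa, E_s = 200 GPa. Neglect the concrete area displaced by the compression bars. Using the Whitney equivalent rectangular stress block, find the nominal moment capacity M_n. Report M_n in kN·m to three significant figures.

M_n ≈ 800 kN·m

Assume both tension and compression steel yield.
Net tension couple steel: A_s − A'_s = 3008 mm².
a = (A_s − A'_s) f_y / (0.85 f'_c b) = 1248320/(0.85 × 23 × 275) = 232.19 mm.
c = a/β₁ = 232.19/0.85 = 273.16 mm; ε'_s = 0.003(c − d')/c = 0.0025 ≥ f_y/E_s = 0.0021, so compression steel does yield.
M_n = (A_s − A'_s) f_y (d − a/2) + A'_s f_y (d − d') = [1248320 × (595 − 116.095) + 366030 × (595 − 42)] × 10⁻⁶ = 597.83 + 202.41 = 800.24 kN·m.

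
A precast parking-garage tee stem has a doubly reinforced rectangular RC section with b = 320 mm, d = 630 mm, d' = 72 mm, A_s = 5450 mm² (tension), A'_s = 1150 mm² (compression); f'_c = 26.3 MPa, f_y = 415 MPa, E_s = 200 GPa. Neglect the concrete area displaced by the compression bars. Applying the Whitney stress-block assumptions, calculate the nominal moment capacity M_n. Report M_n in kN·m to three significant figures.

Assume both tension and compression steel yield.
Net tension couple steel: A_s − A'_s = 4300 mm².
a = (A_s − A'_s) f_y / (0.85 f'_c b) = 1784500/(0.85 × 26.3 × 320) = 249.45 mm.
c = a/β₁ = 249.45/0.85 = 293.47 mm; ε'_s = 0.003(c − d')/c = 0.0023 ≥ f_y/E_s = 0.0021, so compression steel does yield.
M_n = (A_s − A'_s) f_y (d − a/2) + A'_s f_y (d − d') = [1784500 × (630 − 124.725) + 477250 × (630 − 72)] × 10⁻⁶ = 901.66 + 266.31 = 1167.97 kN·m.

M_n ≈ 1170 kN·m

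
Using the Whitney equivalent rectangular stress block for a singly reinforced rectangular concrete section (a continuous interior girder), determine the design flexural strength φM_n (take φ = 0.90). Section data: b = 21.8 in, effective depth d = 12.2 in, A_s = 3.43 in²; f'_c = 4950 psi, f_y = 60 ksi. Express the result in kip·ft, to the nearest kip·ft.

T = A_s f_y = 3.43 × 60 = 205.8 kips.
a = T/(0.85 f'_c b) = 205.8/(0.85 × 4.95 × 21.8) = 2.244 in.
M_n = T(d − a/2) = 205.8 × (12.2 − 1.122) = 2279.9 kip·in = 2279.9/12 = 189.99 kip·ft.
φM_n = 0.90 × 189.99 = 170.99 kip·ft.

φM_n ≈ 171 kip·ft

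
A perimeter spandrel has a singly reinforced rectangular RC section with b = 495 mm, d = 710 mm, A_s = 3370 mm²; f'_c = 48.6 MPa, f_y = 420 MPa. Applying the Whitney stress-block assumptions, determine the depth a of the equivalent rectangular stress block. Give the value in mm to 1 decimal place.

a ≈ 69.2 mm

T = A_s f_y = 3370 × 420 = 1415400 N = 1415.4 kN.
Setting C = 0.85 f'_c a b equal to T: a = 1415400/(0.85 × 48.6 × 495) = 69.2 mm.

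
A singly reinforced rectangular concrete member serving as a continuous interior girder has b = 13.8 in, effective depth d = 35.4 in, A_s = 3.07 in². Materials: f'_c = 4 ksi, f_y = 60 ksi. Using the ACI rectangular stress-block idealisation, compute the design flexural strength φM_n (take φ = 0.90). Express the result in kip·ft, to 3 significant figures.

φM_n ≈ 462 kip·ft

T = A_s f_y = 3.07 × 60 = 184.2 kips.
a = T/(0.85 f'_c b) = 184.2/(0.85 × 4 × 13.8) = 3.926 in.
M_n = T(d − a/2) = 184.2 × (35.4 − 1.963) = 6159.1 kip·in = 6159.1/12 = 513.26 kip·ft.
φM_n = 0.90 × 513.26 = 461.93 kip·ft.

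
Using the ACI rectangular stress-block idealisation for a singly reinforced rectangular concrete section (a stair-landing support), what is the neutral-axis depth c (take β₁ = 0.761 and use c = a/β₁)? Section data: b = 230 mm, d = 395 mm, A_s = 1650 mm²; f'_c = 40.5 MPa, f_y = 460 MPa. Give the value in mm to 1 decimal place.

c ≈ 126.0 mm

T = A_s f_y = 1650 × 460 = 759000 N = 759 kN.
Setting C = 0.85 f'_c a b equal to T: a = 759000/(0.85 × 40.5 × 230) = 95.861 mm.
With β₁ = 0.761, c = a/β₁ = 95.861/0.761 = 126.0 mm.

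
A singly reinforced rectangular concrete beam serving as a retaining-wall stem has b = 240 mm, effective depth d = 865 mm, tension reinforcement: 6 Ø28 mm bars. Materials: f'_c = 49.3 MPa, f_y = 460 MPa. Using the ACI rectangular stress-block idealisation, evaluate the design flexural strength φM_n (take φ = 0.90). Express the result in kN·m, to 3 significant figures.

A_s = 6 × 616 = 3696 mm².
T = A_s f_y = 3696 × 460 = 1700160 N = 1700.16 kN.
From C = T: a = T/(0.85 f'_c b) = 1700160/(0.85 × 49.3 × 240) = 169.05 mm.
M_n = T(d − a/2) = 1700.16 kN × (865 − 84.525) mm = 1326.93 kN·m.
φM_n = 0.90 × 1326.93 = 1194.24 kN·m.

φM_n ≈ 1190 kN·m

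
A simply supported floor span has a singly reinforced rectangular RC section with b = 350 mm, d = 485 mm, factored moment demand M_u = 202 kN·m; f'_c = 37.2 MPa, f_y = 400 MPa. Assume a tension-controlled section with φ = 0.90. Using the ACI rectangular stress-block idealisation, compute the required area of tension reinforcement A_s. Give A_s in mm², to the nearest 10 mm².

M_n = M_u/φ = 202/0.90 = 224.444 kN·m.
With M_n = 0.85 f'_c a b (d − a/2), solve the quadratic for a:
a = d − √(d² − 2M_n/(0.85 f'_c b)) = 485 − √(485² − 2 × 224.444×10⁶/(0.85 × 37.2 × 350)) = 43.79 mm.
A_s = 0.85 f'_c a b / f_y = 0.85 × 37.2 × 43.79 × 350 / 400 = 1211.6 mm².

A_s ≈ 1210 mm²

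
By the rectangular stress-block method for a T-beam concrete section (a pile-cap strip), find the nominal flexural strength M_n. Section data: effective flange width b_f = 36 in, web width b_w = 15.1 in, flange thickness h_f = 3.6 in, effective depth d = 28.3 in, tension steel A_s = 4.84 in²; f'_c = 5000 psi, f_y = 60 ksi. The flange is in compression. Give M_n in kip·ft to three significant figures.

M_n ≈ 662 kip·ft

Tension: T = A_s f_y = 4.84 × 60 = 290.4 kips.
Try a within the flange: a = T/(0.85 f'_c b_f) = 290.4/(0.85 × 5 × 36) = 1.898 in.
Since a = 1.898 ≤ h_f = 3.6 in, the stress block lies entirely in the flange; analyse as a rectangular beam of width b_f.
M_n = T(d − a/2) = 290.4 × (28.3 − 0.949) = 7942.7 kip·in.
M_n = 7942.7/12 = 661.89 kip·ft.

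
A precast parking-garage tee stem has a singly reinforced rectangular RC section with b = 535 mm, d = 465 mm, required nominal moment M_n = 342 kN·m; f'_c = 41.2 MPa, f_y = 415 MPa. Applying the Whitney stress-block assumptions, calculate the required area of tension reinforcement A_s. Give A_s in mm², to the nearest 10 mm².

With M_n = 0.85 f'_c a b (d − a/2), solve the quadratic for a:
a = d − √(d² − 2M_n/(0.85 f'_c b)) = 465 − √(465² − 2 × 342×10⁶/(0.85 × 41.2 × 535)) = 41.07 mm.
A_s = 0.85 f'_c a b / f_y = 0.85 × 41.2 × 41.07 × 535 / 415 = 1854.2 mm².

A_s ≈ 1850 mm²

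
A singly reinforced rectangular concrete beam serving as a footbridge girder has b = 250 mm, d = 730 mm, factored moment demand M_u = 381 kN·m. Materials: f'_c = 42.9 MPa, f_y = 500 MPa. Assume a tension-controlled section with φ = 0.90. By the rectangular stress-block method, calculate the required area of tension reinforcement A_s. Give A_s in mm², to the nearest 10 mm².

M_n = M_u/φ = 381/0.90 = 423.333 kN·m.
With M_n = 0.85 f'_c a b (d − a/2), solve the quadratic for a:
a = d − √(d² − 2M_n/(0.85 f'_c b)) = 730 − √(730² − 2 × 423.333×10⁶/(0.85 × 42.9 × 250)) = 66.66 mm.
A_s = 0.85 f'_c a b / f_y = 0.85 × 42.9 × 66.66 × 250 / 500 = 1215.4 mm².

A_s ≈ 1220 mm²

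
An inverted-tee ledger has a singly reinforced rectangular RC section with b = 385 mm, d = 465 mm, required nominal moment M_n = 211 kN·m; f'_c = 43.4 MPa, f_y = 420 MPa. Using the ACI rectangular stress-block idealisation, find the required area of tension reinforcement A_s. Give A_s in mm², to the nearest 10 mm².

A_s ≈ 1120 mm²

With M_n = 0.85 f'_c a b (d − a/2), solve the quadratic for a:
a = d − √(d² − 2M_n/(0.85 f'_c b)) = 465 − √(465² − 2 × 211×10⁶/(0.85 × 43.4 × 385)) = 33.13 mm.
A_s = 0.85 f'_c a b / f_y = 0.85 × 43.4 × 33.13 × 385 / 420 = 1120.3 mm².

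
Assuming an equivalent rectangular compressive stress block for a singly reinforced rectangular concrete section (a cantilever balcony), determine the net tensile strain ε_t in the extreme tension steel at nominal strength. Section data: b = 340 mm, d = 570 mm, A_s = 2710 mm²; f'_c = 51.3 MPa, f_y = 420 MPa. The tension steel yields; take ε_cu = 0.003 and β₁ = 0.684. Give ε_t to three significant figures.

a = A_s f_y/(0.85 f'_c b) = 76.77 mm.
β₁ = 0.684, so c = a/β₁ = 76.77/0.684 = 112.24 mm.
From the linear strain diagram with ε_cu = 0.003: ε_t = 0.003 (d − c)/c = 0.003 × (570 − 112.24)/112.24 = 0.0122.
Since ε_t ≥ 0.005, the section is tension-controlled.

ε_t ≈ 0.0122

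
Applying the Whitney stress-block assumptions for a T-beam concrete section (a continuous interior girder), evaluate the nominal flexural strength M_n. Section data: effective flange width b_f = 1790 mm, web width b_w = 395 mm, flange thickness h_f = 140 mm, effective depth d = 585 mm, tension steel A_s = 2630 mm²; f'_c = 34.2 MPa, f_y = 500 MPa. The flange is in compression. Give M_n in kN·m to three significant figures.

M_n ≈ 753 kN·m

Tension: T = A_s f_y = 2630 × 500 = 1315000 N.
Try a within the flange: a = T/(0.85 f'_c b_f) = 1315000/(0.85 × 34.2 × 1790) = 25.27 mm.
Since a = 25.27 ≤ h_f = 140 mm, the stress block lies entirely in the flange; analyse as a rectangular beam of width b_f.
M_n = T(d − a/2) = 1315000 × (585 − 12.635) = 752.66 × 10⁶ N·mm.
M_n = 752.66 kN·m.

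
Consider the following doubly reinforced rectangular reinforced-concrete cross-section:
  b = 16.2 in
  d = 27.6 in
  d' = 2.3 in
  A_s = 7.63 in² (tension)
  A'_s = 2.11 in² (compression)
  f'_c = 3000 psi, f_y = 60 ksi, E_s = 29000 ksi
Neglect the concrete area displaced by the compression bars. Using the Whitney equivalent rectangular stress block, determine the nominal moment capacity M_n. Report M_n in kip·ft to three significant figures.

M_n ≈ 918 kip·ft

Assume both steels yield.
a = (A_s − A'_s) f_y/(0.85 f'_c b) = (7.63 − 2.11) × 60/(0.85 × 3 × 16.2) = 8.017 in.
c = a/β₁ = 8.017/0.85 = 9.432 in; ε'_s = 0.003(c − d')/c = 0.0023 ≥ ε_y = 0.0021, so the compression steel yields.
M_n = (A_s − A'_s) f_y (d − a/2) + A'_s f_y (d − d') = 331.2 × (27.6 − 4.0085) + 126.6 × (27.6 − 2.3) = 7813.5 + 3203.0 = 11016.5 kip·in = 11016.5/12 = 918.04 kip·ft.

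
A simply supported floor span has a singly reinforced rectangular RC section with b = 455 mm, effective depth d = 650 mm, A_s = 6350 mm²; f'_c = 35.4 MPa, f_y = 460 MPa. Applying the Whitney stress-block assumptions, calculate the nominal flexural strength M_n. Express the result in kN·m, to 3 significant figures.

M_n ≈ 1590 kN·m

T = A_s f_y = 6350 × 460 = 2921000 N = 2921 kN.
From C = T: a = T/(0.85 f'_c b) = 2921000/(0.85 × 35.4 × 455) = 213.35 mm.
M_n = T(d − a/2) = 2921 kN × (650 − 106.675) mm = 1587.05 kN·m.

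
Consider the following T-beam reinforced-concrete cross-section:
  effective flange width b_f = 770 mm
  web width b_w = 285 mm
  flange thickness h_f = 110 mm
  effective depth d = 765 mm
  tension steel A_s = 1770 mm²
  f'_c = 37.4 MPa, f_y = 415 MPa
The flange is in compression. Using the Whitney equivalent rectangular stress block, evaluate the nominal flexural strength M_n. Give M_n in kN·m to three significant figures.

Tension: T = A_s f_y = 1770 × 415 = 734550 N.
Try a within the flange: a = T/(0.85 f'_c b_f) = 734550/(0.85 × 37.4 × 770) = 30.01 mm.
Since a = 30.01 ≤ h_f = 110 mm, the stress block lies entirely in the flange; analyse as a rectangular beam of width b_f.
M_n = T(d − a/2) = 734550 × (765 − 15.005) = 550.91 × 10⁶ N·mm.
M_n = 550.91 kN·m.

M_n ≈ 551 kN·m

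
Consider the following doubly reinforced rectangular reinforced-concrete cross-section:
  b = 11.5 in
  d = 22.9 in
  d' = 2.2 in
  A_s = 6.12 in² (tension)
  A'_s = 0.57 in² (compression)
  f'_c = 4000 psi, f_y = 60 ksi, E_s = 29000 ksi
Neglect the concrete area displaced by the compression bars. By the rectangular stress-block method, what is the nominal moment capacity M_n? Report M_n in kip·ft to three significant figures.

M_n ≈ 576 kip·ft

Assume both steels yield.
a = (A_s − A'_s) f_y/(0.85 f'_c b) = (6.12 − 0.57) × 60/(0.85 × 4 × 11.5) = 8.517 in.
c = a/β₁ = 8.517/0.85 = 10.020 in; ε'_s = 0.003(c − d')/c = 0.0023 ≥ ε_y = 0.0021, so the compression steel yields.
M_n = (A_s − A'_s) f_y (d − a/2) + A'_s f_y (d − d') = 333 × (22.9 − 4.2585) + 34.2 × (22.9 − 2.2) = 6207.6 + 707.9 = 6915.5 kip·in = 6915.5/12 = 576.29 kip·ft.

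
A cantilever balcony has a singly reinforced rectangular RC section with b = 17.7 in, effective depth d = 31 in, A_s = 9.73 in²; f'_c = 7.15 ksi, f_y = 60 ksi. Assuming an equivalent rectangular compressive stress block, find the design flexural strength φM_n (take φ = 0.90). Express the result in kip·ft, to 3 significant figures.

φM_n ≈ 1240 kip·ft

T = A_s f_y = 9.73 × 60 = 583.8 kips.
a = T/(0.85 f'_c b) = 583.8/(0.85 × 7.15 × 17.7) = 5.427 in.
M_n = T(d − a/2) = 583.8 × (31 − 2.7135) = 16513.7 kip·in = 16513.7/12 = 1376.14 kip·ft.
φM_n = 0.90 × 1376.14 = 1238.53 kip·ft.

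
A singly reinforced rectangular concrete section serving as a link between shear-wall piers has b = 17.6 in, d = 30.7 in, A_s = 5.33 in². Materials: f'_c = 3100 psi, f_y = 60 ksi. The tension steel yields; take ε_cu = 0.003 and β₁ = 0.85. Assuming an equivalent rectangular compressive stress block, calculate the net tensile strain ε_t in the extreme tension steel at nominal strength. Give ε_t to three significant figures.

ε_t ≈ 0.00835

a = A_s f_y/(0.85 f'_c b) = 6.896 in.
β₁ = 0.85, so c = a/β₁ = 6.896/0.85 = 8.113 in.
From the linear strain diagram with ε_cu = 0.003: ε_t = 0.003 (d − c)/c = 0.003 × (30.7 − 8.113)/8.113 = 0.00835.
Since ε_t ≥ 0.005, the section is tension-controlled.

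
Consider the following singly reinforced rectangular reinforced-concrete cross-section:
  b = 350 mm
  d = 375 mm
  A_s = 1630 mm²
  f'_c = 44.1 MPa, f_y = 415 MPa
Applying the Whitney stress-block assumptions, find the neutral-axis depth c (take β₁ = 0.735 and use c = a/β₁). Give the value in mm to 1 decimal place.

c ≈ 70.1 mm

T = A_s f_y = 1630 × 415 = 676450 N = 676.45 kN.
Setting C = 0.85 f'_c a b equal to T: a = 676450/(0.85 × 44.1 × 350) = 51.560 mm.
With β₁ = 0.735, c = a/β₁ = 51.560/0.735 = 70.1 mm.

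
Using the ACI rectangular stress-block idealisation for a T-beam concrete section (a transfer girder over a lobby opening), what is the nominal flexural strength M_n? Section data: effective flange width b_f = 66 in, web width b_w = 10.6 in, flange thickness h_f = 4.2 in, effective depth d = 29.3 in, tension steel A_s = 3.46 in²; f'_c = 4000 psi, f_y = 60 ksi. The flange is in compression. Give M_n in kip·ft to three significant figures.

M_n ≈ 499 kip·ft

Tension: T = A_s f_y = 3.46 × 60 = 207.6 kips.
Try a within the flange: a = T/(0.85 f'_c b_f) = 207.6/(0.85 × 4 × 66) = 0.925 in.
Since a = 0.925 ≤ h_f = 4.2 in, the stress block lies entirely in the flange; analyse as a rectangular beam of width b_f.
M_n = T(d − a/2) = 207.6 × (29.3 − 0.4625) = 5986.7 kip·in.
M_n = 5986.7/12 = 498.89 kip·ft.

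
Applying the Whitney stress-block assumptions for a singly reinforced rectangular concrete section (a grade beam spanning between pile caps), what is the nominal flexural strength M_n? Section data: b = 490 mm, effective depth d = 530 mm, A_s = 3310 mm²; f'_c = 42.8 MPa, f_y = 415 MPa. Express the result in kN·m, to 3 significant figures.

T = A_s f_y = 3310 × 415 = 1373650 N = 1373.65 kN.
From C = T: a = T/(0.85 f'_c b) = 1373650/(0.85 × 42.8 × 490) = 77.06 mm.
M_n = T(d − a/2) = 1373.65 kN × (530 − 38.53) mm = 675.11 kN·m.

M_n ≈ 675 kN·m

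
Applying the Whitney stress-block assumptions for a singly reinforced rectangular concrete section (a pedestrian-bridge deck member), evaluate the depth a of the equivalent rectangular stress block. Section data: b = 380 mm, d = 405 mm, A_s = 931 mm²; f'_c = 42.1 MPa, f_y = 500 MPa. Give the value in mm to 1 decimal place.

T = A_s f_y = 931 × 500 = 465500 N = 465.5 kN.
Setting C = 0.85 f'_c a b equal to T: a = 465500/(0.85 × 42.1 × 380) = 34.2 mm.

a ≈ 34.2 mm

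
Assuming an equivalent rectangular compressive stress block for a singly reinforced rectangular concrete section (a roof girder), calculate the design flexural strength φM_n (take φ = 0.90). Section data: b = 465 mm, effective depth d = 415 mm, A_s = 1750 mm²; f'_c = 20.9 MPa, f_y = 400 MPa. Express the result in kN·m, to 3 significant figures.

φM_n ≈ 235 kN·m

T = A_s f_y = 1750 × 400 = 700000 N = 700 kN.
From C = T: a = T/(0.85 f'_c b) = 700000/(0.85 × 20.9 × 465) = 84.74 mm.
M_n = T(d − a/2) = 700 kN × (415 − 42.37) mm = 260.84 kN·m.
φM_n = 0.90 × 260.84 = 234.76 kN·m.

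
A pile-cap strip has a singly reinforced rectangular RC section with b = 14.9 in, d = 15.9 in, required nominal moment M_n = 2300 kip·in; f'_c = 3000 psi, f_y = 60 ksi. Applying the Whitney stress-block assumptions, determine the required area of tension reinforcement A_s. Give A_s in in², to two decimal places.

From M_n = 0.85 f'_c a b (d − a/2):
a = d − √(d² − 2M_n/(0.85 f'_c b)) = 15.9 − √(15.9² − 2 × 2300/(0.85 × 3 × 14.9)) = 4.422 in.
A_s = 0.85 f'_c a b / f_y = 0.85 × 3 × 4.422 × 14.9 / 60 = 2.800 in².

A_s ≈ 2.80 in²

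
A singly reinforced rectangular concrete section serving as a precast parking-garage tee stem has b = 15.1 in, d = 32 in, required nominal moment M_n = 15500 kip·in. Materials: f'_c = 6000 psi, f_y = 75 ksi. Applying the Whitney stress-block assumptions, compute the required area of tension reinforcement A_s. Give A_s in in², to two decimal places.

From M_n = 0.85 f'_c a b (d − a/2):
a = d − √(d² − 2M_n/(0.85 f'_c b)) = 32 − √(32² − 2 × 15500/(0.85 × 6 × 15.1)) = 7.071 in.
A_s = 0.85 f'_c a b / f_y = 0.85 × 6 × 7.071 × 15.1 / 75 = 7.261 in².

A_s ≈ 7.26 in²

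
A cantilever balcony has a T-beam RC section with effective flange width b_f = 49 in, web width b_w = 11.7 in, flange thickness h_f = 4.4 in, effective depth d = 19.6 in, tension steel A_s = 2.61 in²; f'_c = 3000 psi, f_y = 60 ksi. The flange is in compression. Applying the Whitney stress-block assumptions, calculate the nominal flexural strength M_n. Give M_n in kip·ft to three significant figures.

M_n ≈ 248 kip·ft

Tension: T = A_s f_y = 2.61 × 60 = 156.6 kips.
Try a within the flange: a = T/(0.85 f'_c b_f) = 156.6/(0.85 × 3 × 49) = 1.253 in.
Since a = 1.253 ≤ h_f = 4.4 in, the stress block lies entirely in the flange; analyse as a rectangular beam of width b_f.
M_n = T(d − a/2) = 156.6 × (19.6 − 0.6265) = 2971.3 kip·in.
M_n = 2971.3/12 = 247.61 kip·ft.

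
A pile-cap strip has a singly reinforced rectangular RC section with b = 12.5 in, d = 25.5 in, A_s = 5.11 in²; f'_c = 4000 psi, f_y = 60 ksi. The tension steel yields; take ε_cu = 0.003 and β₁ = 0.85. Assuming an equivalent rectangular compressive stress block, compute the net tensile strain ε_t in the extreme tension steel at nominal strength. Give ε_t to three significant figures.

a = A_s f_y/(0.85 f'_c b) = 7.214 in.
β₁ = 0.85, so c = a/β₁ = 7.214/0.85 = 8.487 in.
From the linear strain diagram with ε_cu = 0.003: ε_t = 0.003 (d − c)/c = 0.003 × (25.5 − 8.487)/8.487 = 0.00601.
Since ε_t ≥ 0.005, the section is tension-controlled.

ε_t ≈ 0.00601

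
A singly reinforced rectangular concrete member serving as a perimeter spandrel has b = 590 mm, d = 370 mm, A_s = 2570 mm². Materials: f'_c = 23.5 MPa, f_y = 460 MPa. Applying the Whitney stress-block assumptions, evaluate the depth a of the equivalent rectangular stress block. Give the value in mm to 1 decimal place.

T = A_s f_y = 2570 × 460 = 1182200 N = 1182.2 kN.
Setting C = 0.85 f'_c a b equal to T: a = 1182200/(0.85 × 23.5 × 590) = 100.3 mm.

a ≈ 100.3 mm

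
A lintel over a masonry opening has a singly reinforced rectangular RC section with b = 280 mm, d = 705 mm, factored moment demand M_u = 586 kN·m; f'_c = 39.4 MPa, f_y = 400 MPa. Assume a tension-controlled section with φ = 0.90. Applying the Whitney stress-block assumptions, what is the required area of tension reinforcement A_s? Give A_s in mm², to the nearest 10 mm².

M_n = M_u/φ = 586/0.90 = 651.111 kN·m.
With M_n = 0.85 f'_c a b (d − a/2), solve the quadratic for a:
a = d − √(d² − 2M_n/(0.85 f'_c b)) = 705 − √(705² − 2 × 651.111×10⁶/(0.85 × 39.4 × 280)) = 106.54 mm.
A_s = 0.85 f'_c a b / f_y = 0.85 × 39.4 × 106.54 × 280 / 400 = 2497.6 mm².

A_s ≈ 2500 mm²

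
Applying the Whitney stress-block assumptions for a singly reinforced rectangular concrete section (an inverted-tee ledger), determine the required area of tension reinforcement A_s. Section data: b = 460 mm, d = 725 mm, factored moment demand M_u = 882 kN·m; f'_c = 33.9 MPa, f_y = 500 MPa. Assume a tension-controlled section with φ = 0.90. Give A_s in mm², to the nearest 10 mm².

A_s ≈ 2930 mm²

M_n = M_u/φ = 882/0.90 = 980 kN·m.
With M_n = 0.85 f'_c a b (d − a/2), solve the quadratic for a:
a = d − √(d² − 2M_n/(0.85 f'_c b)) = 725 − √(725² − 2 × 980×10⁶/(0.85 × 33.9 × 460)) = 110.38 mm.
A_s = 0.85 f'_c a b / f_y = 0.85 × 33.9 × 110.38 × 460 / 500 = 2926.2 mm².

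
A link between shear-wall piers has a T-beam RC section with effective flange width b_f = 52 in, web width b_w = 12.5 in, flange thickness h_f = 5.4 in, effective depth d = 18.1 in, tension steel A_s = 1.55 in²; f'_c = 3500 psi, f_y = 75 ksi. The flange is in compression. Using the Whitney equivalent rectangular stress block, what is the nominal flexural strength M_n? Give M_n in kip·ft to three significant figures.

Tension: T = A_s f_y = 1.55 × 75 = 116.25 kips.
Try a within the flange: a = T/(0.85 f'_c b_f) = 116.25/(0.85 × 3.5 × 52) = 0.751 in.
Since a = 0.751 ≤ h_f = 5.4 in, the stress block lies entirely in the flange; analyse as a rectangular beam of width b_f.
M_n = T(d − a/2) = 116.25 × (18.1 − 0.3755) = 2060.5 kip·in.
M_n = 2060.5/12 = 171.71 kip·ft.

M_n ≈ 172 kip·ft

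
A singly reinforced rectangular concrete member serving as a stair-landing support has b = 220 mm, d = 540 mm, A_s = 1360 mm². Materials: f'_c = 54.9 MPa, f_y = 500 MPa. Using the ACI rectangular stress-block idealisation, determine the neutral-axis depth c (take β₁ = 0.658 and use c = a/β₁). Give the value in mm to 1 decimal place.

c ≈ 100.7 mm

T = A_s f_y = 1360 × 500 = 680000 N = 680 kN.
Setting C = 0.85 f'_c a b equal to T: a = 680000/(0.85 × 54.9 × 220) = 66.236 mm.
With β₁ = 0.658, c = a/β₁ = 66.236/0.658 = 100.7 mm.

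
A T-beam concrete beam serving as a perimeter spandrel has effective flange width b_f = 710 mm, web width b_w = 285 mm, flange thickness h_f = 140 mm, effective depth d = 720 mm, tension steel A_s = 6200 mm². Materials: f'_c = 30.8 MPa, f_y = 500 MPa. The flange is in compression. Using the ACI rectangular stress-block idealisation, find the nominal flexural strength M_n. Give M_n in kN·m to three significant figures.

Tension: T = A_s f_y = 6200 × 500 = 3100000 N.
Try a within the flange: a = T/(0.85 f'_c b_f) = 3100000/(0.85 × 30.8 × 710) = 166.78 mm.
a = 166.78 > h_f = 140 mm: the block extends into the web. Split into flange-overhang and web parts.
C_f = 0.85 f'_c (b_f − b_w) h_f = 0.85 × 30.8 × (710 − 285) × 140 = 1557710 N.
Remaining web compression depth: a_w = (T − C_f)/(0.85 f'_c b_w) = (3100000 − 1557710)/(0.85 × 30.8 × 285) = 206.71 mm.
M_n = C_f(d − h_f/2) + (T − C_f)(d − a_w/2) = 1557710 × (720 − 70) + 1542290 × (720 − 103.355) = 1012.51 + 951.05 = 1963.56 × 10⁶ N·mm.
M_n = 1963.56 kN·m.

M_n ≈ 1960 kN·m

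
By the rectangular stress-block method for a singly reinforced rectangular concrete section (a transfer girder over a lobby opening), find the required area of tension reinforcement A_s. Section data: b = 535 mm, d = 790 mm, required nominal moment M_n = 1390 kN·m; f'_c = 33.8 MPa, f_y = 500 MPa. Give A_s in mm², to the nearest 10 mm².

A_s ≈ 3820 mm²

With M_n = 0.85 f'_c a b (d − a/2), solve the quadratic for a:
a = d − √(d² − 2M_n/(0.85 f'_c b)) = 790 − √(790² − 2 × 1390×10⁶/(0.85 × 33.8 × 535)) = 124.24 mm.
A_s = 0.85 f'_c a b / f_y = 0.85 × 33.8 × 124.24 × 535 / 500 = 3819.3 mm².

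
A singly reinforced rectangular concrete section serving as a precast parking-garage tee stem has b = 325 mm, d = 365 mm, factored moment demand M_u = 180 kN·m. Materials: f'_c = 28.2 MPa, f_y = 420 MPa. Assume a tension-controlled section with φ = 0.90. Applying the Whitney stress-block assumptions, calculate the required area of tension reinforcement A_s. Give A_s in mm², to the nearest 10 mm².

A_s ≈ 1460 mm²

M_n = M_u/φ = 180/0.90 = 200 kN·m.
With M_n = 0.85 f'_c a b (d − a/2), solve the quadratic for a:
a = d − √(d² − 2M_n/(0.85 f'_c b)) = 365 − √(365² − 2 × 200×10⁶/(0.85 × 28.2 × 325)) = 78.86 mm.
A_s = 0.85 f'_c a b / f_y = 0.85 × 28.2 × 78.86 × 325 / 420 = 1462.7 mm².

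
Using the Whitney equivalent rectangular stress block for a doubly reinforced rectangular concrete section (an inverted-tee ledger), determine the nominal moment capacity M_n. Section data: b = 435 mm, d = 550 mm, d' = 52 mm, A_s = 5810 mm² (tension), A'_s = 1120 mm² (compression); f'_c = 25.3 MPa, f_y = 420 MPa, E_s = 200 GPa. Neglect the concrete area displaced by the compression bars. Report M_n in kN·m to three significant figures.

Assume both tension and compression steel yield.
Net tension couple steel: A_s − A'_s = 4690 mm².
a = (A_s − A'_s) f_y / (0.85 f'_c b) = 1969800/(0.85 × 25.3 × 435) = 210.57 mm.
c = a/β₁ = 210.57/0.85 = 247.73 mm; ε'_s = 0.003(c − d')/c = 0.0024 ≥ f_y/E_s = 0.0021, so compression steel does yield.
M_n = (A_s − A'_s) f_y (d − a/2) + A'_s f_y (d − d') = [1969800 × (550 − 105.285) + 470400 × (550 − 52)] × 10⁻⁶ = 876.00 + 234.26 = 1110.26 kN·m.

M_n ≈ 1110 kN·m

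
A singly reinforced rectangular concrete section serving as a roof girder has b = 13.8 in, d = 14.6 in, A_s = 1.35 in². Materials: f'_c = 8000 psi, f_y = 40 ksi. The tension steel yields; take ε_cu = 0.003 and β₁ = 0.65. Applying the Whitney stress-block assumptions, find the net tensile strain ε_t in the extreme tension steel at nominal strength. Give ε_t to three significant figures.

ε_t ≈ 0.0465

a = A_s f_y/(0.85 f'_c b) = 0.575 in.
β₁ = 0.65, so c = a/β₁ = 0.575/0.65 = 0.885 in.
From the linear strain diagram with ε_cu = 0.003: ε_t = 0.003 (d − c)/c = 0.003 × (14.6 − 0.885)/0.885 = 0.0465.
Since ε_t ≥ 0.005, the section is tension-controlled.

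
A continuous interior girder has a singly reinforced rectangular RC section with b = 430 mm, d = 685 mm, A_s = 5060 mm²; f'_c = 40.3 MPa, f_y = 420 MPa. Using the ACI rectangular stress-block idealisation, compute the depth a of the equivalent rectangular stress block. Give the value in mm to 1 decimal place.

a ≈ 144.3 mm

T = A_s f_y = 5060 × 420 = 2125200 N = 2125.2 kN.
Setting C = 0.85 f'_c a b equal to T: a = 2125200/(0.85 × 40.3 × 430) = 144.3 mm.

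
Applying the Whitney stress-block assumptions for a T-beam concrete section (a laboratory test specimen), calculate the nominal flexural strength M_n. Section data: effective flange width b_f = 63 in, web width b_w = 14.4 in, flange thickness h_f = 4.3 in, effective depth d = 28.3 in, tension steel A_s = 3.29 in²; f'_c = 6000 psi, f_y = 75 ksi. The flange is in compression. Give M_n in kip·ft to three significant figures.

Tension: T = A_s f_y = 3.29 × 75 = 246.75 kips.
Try a within the flange: a = T/(0.85 f'_c b_f) = 246.75/(0.85 × 6 × 63) = 0.768 in.
Since a = 0.768 ≤ h_f = 4.3 in, the stress block lies entirely in the flange; analyse as a rectangular beam of width b_f.
M_n = T(d − a/2) = 246.75 × (28.3 − 0.384) = 6888.3 kip·in.
M_n = 6888.3/12 = 574.03 kip·ft.

M_n ≈ 574 kip·ft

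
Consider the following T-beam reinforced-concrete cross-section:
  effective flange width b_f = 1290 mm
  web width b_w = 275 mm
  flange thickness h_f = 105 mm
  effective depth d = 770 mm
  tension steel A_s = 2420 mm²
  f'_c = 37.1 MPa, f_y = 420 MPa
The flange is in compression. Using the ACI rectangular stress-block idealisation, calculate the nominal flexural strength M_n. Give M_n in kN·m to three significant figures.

M_n ≈ 770 kN·m

Tension: T = A_s f_y = 2420 × 420 = 1016400 N.
Try a within the flange: a = T/(0.85 f'_c b_f) = 1016400/(0.85 × 37.1 × 1290) = 24.99 mm.
Since a = 24.99 ≤ h_f = 105 mm, the stress block lies entirely in the flange; analyse as a rectangular beam of width b_f.
M_n = T(d − a/2) = 1016400 × (770 − 12.495) = 769.93 × 10⁶ N·mm.
M_n = 769.93 kN·m.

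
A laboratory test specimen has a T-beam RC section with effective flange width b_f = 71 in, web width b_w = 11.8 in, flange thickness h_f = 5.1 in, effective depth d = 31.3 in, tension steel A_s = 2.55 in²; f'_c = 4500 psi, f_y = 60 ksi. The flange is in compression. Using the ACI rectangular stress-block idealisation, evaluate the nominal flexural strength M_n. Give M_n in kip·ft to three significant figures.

M_n ≈ 395 kip·ft

Tension: T = A_s f_y = 2.55 × 60 = 153 kips.
Try a within the flange: a = T/(0.85 f'_c b_f) = 153/(0.85 × 4.5 × 71) = 0.563 in.
Since a = 0.563 ≤ h_f = 5.1 in, the stress block lies entirely in the flange; analyse as a rectangular beam of width b_f.
M_n = T(d − a/2) = 153 × (31.3 − 0.2815) = 4745.8 kip·in.
M_n = 4745.8/12 = 395.48 kip·ft.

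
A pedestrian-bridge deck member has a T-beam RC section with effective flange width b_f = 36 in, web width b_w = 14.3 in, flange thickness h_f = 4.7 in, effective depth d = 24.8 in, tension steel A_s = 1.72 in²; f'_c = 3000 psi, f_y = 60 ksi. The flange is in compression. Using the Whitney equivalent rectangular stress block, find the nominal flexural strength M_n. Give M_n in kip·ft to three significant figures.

Tension: T = A_s f_y = 1.72 × 60 = 103.2 kips.
Try a within the flange: a = T/(0.85 f'_c b_f) = 103.2/(0.85 × 3 × 36) = 1.124 in.
Since a = 1.124 ≤ h_f = 4.7 in, the stress block lies entirely in the flange; analyse as a rectangular beam of width b_f.
M_n = T(d − a/2) = 103.2 × (24.8 − 0.562) = 2501.4 kip·in.
M_n = 2501.4/12 = 208.45 kip·ft.

M_n ≈ 208 kip·ft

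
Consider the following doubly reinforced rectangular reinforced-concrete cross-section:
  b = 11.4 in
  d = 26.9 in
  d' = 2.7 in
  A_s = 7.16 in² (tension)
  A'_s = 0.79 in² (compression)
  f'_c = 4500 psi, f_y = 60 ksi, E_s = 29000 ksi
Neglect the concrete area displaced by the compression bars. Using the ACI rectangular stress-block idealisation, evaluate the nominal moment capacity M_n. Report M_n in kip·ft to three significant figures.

M_n ≈ 813 kip·ft

Assume both steels yield.
a = (A_s − A'_s) f_y/(0.85 f'_c b) = (7.16 − 0.79) × 60/(0.85 × 4.5 × 11.4) = 8.765 in.
c = a/β₁ = 8.765/0.825 = 10.624 in; ε'_s = 0.003(c − d')/c = 0.0022 ≥ ε_y = 0.0021, so the compression steel yields.
M_n = (A_s − A'_s) f_y (d − a/2) + A'_s f_y (d − d') = 382.2 × (26.9 − 4.3825) + 47.4 × (26.9 − 2.7) = 8606.2 + 1147.1 = 9753.3 kip·in = 9753.3/12 = 812.78 kip·ft.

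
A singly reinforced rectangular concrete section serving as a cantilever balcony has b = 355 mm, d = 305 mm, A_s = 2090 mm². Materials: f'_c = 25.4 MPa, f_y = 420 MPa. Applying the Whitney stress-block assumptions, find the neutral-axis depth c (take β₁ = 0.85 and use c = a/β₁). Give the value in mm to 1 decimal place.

c ≈ 134.7 mm

T = A_s f_y = 2090 × 420 = 877800 N = 877.8 kN.
Setting C = 0.85 f'_c a b equal to T: a = 877800/(0.85 × 25.4 × 355) = 114.529 mm.
With β₁ = 0.85, c = a/β₁ = 114.529/0.85 = 134.7 mm.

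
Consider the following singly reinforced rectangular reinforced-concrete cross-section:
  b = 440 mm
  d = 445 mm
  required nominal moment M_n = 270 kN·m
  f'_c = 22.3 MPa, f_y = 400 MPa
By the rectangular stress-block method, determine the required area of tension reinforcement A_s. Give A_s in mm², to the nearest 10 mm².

With M_n = 0.85 f'_c a b (d − a/2), solve the quadratic for a:
a = d − √(d² − 2M_n/(0.85 f'_c b)) = 445 − √(445² − 2 × 270×10⁶/(0.85 × 22.3 × 440)) = 79.93 mm.
A_s = 0.85 f'_c a b / f_y = 0.85 × 22.3 × 79.93 × 440 / 400 = 1666.6 mm².

A_s ≈ 1670 mm²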